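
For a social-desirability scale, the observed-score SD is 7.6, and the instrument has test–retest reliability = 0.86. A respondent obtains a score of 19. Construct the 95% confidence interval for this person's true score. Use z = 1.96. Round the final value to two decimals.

SEM = 7.600×√(1 − 0.860) ≃ 2.844
Margin = 1.96 × 2.844 ≃ 5.574
95% CI: 19 ± 5.574 = [13.426, 24.574]

[13.43, 24.57]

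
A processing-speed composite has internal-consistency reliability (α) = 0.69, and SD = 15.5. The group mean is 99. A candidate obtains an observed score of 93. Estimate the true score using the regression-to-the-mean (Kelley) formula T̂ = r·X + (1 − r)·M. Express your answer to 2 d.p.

T̂ = 0.690(93) + 0.310(99) ≈ 94.860

94.86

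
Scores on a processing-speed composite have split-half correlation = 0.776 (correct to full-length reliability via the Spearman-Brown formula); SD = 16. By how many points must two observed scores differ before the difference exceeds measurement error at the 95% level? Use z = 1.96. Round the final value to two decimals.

15.75

Spearman-Brown: r = 2(0.776) / (1 + 0.776) = 1.552 / 1.776 ≈ 0.874
SEM = 16.000*√(1 − 0.874) ≈ 5.682
Standard error of the difference = 5.682·√2 ≈ 8.036
Minimum reliable difference = 1.96 * SE_diff ≈ 1.96 * 8.036 ≈ 15.750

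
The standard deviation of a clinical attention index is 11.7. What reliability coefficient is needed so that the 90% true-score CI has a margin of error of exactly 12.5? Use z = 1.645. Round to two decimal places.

0.58

SEM needed = half-width / z = 12.5/1.645 ≈ 7.5988
r = 1 − (7.5988/11.7)² ≈ 1 − 0.4218 ≈ 0.5782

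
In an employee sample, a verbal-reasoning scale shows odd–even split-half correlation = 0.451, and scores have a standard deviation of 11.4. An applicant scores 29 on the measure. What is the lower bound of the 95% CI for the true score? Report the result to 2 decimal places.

Full-length reliability (Spearman-Brown) = 2(0.451)/(1+0.451) ≈ 0.622
The standard error of measurement is 11.400*√(1 − 0.622) ≈ 11.400*0.615 ≈ 7.012.
1.96 * SEM ≈ 13.744
Lower bound: 29 − 13.744 = 15.256

15.26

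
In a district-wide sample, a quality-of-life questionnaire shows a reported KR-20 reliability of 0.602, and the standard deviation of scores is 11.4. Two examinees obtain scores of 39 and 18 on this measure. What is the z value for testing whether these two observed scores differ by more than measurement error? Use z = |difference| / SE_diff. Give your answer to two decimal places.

SEM = 11.40000·√(1 − 0.60200) ≃ 7.19195
SE_diff = SEM · √2 ≃ 7.19195 · 1.41421 ≃ 10.17095
z = |39 − 18| / 10.17095 = 21 / 10.17095 ≃ 2.06470

2.06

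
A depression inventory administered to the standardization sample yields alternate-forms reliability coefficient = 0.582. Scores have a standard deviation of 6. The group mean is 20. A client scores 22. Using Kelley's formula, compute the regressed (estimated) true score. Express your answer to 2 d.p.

21.16

T̂ = 0.582(22) + 0.418(20) ≈ 21.164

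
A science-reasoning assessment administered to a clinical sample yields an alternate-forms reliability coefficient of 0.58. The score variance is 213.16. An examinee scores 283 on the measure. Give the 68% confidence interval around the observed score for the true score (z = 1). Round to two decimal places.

[273.54, 292.46]

σ = 213.16^(1/2) = 14.60000
SEM = 14.60000*√(1 − 0.58000) ≈ 9.46188
1 * SEM ≈ 9.46188
CI = 283 ± 9.46188 → [273.53812, 292.46188]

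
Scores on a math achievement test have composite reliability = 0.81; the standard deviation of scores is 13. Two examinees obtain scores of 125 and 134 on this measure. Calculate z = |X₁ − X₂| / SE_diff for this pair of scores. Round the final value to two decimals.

1.12

SEM = 13.00000 × √(1 − 0.81000) = 13.00000 × √0.19000 ≈ 13.00000 × 0.43589 ≈ 5.66657
SE_diff = SEM × √2 ≈ 5.66657 × 1.41421 ≈ 8.01374
z = 9 / 8.01374 ≈ 1.12307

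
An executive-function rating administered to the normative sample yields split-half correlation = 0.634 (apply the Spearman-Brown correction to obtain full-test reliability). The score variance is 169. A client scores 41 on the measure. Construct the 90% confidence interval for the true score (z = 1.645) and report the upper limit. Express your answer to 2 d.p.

51.12

σ = 169^(1/2) = 13.0000
Full-length reliability (Spearman-Brown) = 2(0.634)/(1+0.634) ≈ 0.7760
SEM = 13.0000×√(1 − 0.7760) ≈ 6.1526
1.645 × SEM ≈ 10.1210
Upper bound: 41 + 10.1210 = 51.1210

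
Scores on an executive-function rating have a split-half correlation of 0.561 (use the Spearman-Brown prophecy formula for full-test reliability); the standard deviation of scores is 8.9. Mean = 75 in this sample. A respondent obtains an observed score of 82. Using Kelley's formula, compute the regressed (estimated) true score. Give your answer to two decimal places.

Full-length reliability (Spearman-Brown) = 2(0.561)/(1+0.561) ≃ 0.7188
Estimated true score = 0.7188×82 + (1 − 0.7188)×75 ≃ 80.0314

80.03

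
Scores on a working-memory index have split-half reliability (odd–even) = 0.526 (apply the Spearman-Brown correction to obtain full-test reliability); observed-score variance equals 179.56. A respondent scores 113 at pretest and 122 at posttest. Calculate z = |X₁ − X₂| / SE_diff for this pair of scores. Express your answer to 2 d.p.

σ = 179.56^(1/2) = 13.4000
Full-length reliability (Spearman-Brown) = 2(0.526)/(1+0.526) ≈ 0.6894
The standard error of measurement is 13.4000·√(1 − 0.6894) ≈ 13.4000·0.5573 ≈ 7.4682.
Standard error of the difference = 7.4682·√2 ≈ 10.5616
z = 9 / 10.5616 ≈ 0.8521

0.85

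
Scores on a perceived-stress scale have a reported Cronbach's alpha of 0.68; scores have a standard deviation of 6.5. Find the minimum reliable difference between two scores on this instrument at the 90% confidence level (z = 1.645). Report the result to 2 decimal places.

SEM = 6.5000 * √(1 − 0.6800) = 6.5000 * √0.3200 ≃ 6.5000 * 0.5657 ≃ 3.6770
SE_diff = SEM * √2 ≃ 3.6770 * 1.4142 ≃ 5.2000
Minimum reliable difference = 1.645 * SE_diff ≃ 1.645 * 5.2000 ≃ 8.5540

8.55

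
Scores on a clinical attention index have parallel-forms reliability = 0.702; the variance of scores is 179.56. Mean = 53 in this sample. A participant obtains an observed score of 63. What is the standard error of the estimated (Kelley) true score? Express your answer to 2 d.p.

6.13

σ = 179.56^(1/2) = 13.40000
SE_est = 13.40000×√(0.70200×0.29800) ≈ 6.12889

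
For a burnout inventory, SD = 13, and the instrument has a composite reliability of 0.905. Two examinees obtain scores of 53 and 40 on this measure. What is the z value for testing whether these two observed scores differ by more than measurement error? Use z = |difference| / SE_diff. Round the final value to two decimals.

2.29

SEM = 13.00000*√(1 − 0.90500) ≈ 4.00687
SE_diff = SEM * √2 ≈ 4.00687 * 1.41421 ≈ 5.66657
z = |53 − 40| / 5.66657 = 13 / 5.66657 ≈ 2.29416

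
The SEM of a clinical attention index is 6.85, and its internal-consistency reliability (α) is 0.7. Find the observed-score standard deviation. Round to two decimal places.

12.51

SD = SEM / √(1 − r) = 6.85 / √0.300 ≃ 6.85 / 0.548 ≃ 12.506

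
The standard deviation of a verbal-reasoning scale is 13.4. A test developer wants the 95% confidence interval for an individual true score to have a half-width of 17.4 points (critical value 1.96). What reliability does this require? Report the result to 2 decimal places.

0.56

Required SEM = 17.4 / 1.96 ≈ 8.878
r = 1 − (SEM / SD)² = 1 − (8.878 / 13.4)² ≈ 1 − 0.439 ≈ 0.561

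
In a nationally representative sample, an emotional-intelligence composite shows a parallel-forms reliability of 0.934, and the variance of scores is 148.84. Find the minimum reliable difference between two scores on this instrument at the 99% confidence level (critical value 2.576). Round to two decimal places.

σ = 148.84^(1/2) = 12.20000
SEM = 12.20000 · √(1 − 0.93400) = 12.20000 · √0.06600 ≈ 12.20000 · 0.25690 ≈ 3.13424
Standard error of the difference = 3.13424·√2 ≈ 4.43248
Minimum reliable difference = 2.576 · SE_diff ≈ 2.576 · 4.43248 ≈ 11.41807

11.42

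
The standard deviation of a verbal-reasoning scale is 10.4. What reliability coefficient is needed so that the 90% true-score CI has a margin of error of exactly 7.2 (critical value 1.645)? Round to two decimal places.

Required SEM = 7.2 / 1.645 ≈ 4.37690
r = 1 − (4.37690/10.4)² ≈ 1 − 0.17712 ≈ 0.82288

0.82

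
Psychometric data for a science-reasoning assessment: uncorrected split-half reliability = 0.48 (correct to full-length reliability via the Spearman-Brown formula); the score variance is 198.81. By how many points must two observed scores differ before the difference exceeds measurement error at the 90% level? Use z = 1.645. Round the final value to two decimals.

SD = √198.81 ≈ 14.1000
Full-length reliability (Spearman-Brown) = 2(0.48)/(1+0.48) ≈ 0.6486
The standard error of measurement is 14.1000·√(1 − 0.6486) ≈ 14.1000·0.5927 ≈ 8.3578.
Standard error of the difference = 8.3578·√2 ≈ 11.8197
Smallest detectable difference = 1.645·11.8197 ≈ 19.4433

19.44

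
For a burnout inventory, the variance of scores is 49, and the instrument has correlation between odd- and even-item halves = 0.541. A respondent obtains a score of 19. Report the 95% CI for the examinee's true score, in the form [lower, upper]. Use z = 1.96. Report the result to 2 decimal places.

σ = 49^(1/2) = 7.00000
Full-length reliability (Spearman-Brown) = 2(0.541)/(1+0.541) ≈ 0.70214
The standard error of measurement is 7.00000×√(1 − 0.70214) ≈ 7.00000×0.54576 ≈ 3.82035.
Half-width = 1.96×3.82035 ≈ 7.48788
CI = 19 ± 7.48788 → [11.51212, 26.48788]

[11.51, 26.49]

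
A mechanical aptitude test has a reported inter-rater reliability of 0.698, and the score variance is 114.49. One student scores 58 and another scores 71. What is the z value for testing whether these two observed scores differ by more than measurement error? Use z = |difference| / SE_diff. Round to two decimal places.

σ = 114.49^(1/2) = 10.700
SEM = 10.700 × √(1 − 0.698) = 10.700 × √0.302 ≈ 10.700 × 0.550 ≈ 5.880
Standard error of the difference = 5.880·√2 ≈ 8.316
z = |58 − 71| / 8.316 = 13 / 8.316 ≈ 1.563

1.56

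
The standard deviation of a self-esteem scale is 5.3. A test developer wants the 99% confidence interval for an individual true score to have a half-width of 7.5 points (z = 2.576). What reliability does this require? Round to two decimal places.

Required SEM = 7.5 / 2.576 ≈ 2.9115
Required reliability = 1 − (SEM/SD)² = 1 − 0.3018 ≈ 0.6982

0.70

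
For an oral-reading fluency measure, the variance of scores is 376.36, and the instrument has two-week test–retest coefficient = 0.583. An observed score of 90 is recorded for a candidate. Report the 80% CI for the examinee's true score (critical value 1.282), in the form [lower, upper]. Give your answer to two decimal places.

[73.94, 106.06]

σ = 376.36^(1/2) = 19.400
SEM = 19.400·√(1 − 0.583) ≈ 12.528
1.282 · SEM ≈ 16.060
CI = 90 ± 16.060 → [73.940, 106.060]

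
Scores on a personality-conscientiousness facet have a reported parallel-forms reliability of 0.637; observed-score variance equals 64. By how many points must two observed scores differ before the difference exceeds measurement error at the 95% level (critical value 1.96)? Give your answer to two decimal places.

SD = √64 ≈ 8.000
SEM = 8.000 * √(1 − 0.637) = 8.000 * √0.363 ≈ 8.000 * 0.602 ≈ 4.820
SE_diff = SEM * √2 ≈ 4.820 * 1.414 ≈ 6.816
Smallest detectable difference = 1.96*6.816 ≈ 13.360

13.36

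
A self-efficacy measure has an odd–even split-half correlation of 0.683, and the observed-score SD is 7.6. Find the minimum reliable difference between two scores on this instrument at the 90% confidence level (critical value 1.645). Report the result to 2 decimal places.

7.67

r_full = 2·0.683 / (1 + 0.683) ≃ 0.812
SEM = 7.600 · √(1 − 0.812) = 7.600 · √0.188 ≃ 7.600 · 0.434 ≃ 3.298
SE_diff = √2 · SEM ≃ 4.665
Smallest detectable difference = 1.645·4.665 ≃ 7.673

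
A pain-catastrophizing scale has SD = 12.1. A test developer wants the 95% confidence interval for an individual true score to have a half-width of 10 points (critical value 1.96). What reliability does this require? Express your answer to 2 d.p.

Required SEM = 10 / 1.96 ≃ 5.1020
r = 1 − (SEM / SD)² = 1 − (5.1020 / 12.1)² ≃ 1 − 0.1778 ≃ 0.8222

0.82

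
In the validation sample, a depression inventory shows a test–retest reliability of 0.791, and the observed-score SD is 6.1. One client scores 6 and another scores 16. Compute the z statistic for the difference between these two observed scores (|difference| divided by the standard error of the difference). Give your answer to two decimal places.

2.54

The standard error of measurement is 6.10000·√(1 − 0.79100) ≈ 6.10000·0.45717 ≈ 2.78871.
SE_diff = SEM · √2 ≈ 2.78871 · 1.41421 ≈ 3.94383
z = 10 / 3.94383 ≈ 2.53561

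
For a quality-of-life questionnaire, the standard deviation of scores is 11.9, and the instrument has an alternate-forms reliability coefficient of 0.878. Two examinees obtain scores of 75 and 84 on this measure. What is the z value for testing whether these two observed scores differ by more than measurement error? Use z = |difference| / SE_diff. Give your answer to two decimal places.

1.53

SEM = 11.90000 × √(1 − 0.87800) = 11.90000 × √0.12200 ≈ 11.90000 × 0.34928 ≈ 4.15649
SE_diff = √2 × SEM ≈ 5.87817
z = 9 / 5.87817 ≈ 1.53109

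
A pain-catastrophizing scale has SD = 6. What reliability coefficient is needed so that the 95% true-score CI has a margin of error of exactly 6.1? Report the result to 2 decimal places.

Required SEM = 6.1 / 1.96 ≈ 3.1122
r = 1 − (3.1122/6)² ≈ 1 − 0.2691 ≈ 0.7309

0.73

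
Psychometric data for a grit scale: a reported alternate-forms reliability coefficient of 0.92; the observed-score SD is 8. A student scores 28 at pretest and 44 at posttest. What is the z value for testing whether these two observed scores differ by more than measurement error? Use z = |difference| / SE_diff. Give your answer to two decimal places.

5.00

SEM = 8.00000 × √(1 − 0.92000) = 8.00000 × √0.08000 ≈ 8.00000 × 0.28284 ≈ 2.26274
Standard error of the difference = 2.26274·√2 ≈ 3.20000
z = 16 / 3.20000 ≈ 5.00000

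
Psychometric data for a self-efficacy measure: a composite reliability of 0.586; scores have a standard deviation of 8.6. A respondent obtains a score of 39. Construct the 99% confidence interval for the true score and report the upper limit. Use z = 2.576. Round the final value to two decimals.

53.25

SEM = 8.60000*√(1 − 0.58600) ≈ 5.53348
2.576 * SEM ≈ 14.25425
Upper bound: 39 + 14.25425 = 53.25425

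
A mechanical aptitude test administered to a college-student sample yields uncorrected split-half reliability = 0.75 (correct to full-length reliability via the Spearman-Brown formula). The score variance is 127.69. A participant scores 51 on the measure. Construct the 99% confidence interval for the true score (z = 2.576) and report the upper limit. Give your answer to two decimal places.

SD = √127.69 = 11.30000
Full-length reliability (Spearman-Brown) = 2(0.75)/(1+0.75) ≈ 0.85714
SEM = 11.30000*√(1 − 0.85714) ≈ 4.27100
2.576 * SEM ≈ 11.00209
Upper limit = 51 + 11.00209 ≈ 62.00209

62.00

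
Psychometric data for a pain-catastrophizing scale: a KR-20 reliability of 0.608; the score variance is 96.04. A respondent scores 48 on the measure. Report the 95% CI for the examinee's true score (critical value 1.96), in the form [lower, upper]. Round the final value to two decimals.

SD = √96.04 ≈ 9.8000
SEM = 9.8000*√(1 − 0.6080) ≈ 6.1358
1.96 * SEM ≈ 12.0261
Interval: (35.9739, 60.0261)

[35.97, 60.03]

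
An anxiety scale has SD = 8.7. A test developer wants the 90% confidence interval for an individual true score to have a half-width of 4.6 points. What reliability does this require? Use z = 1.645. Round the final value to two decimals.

0.90

Required SEM = 4.6 / 1.645 ≈ 2.7964
r = 1 − (SEM / SD)² = 1 − (2.7964 / 8.7)² ≈ 1 − 0.1033 ≈ 0.8967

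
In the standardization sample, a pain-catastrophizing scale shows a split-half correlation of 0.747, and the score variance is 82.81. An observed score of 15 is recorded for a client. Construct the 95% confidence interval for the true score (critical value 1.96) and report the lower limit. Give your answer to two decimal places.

8.21

SD = √82.81 ≈ 9.100
r_full = 2·0.747 / (1 + 0.747) ≈ 0.855
The standard error of measurement is 9.100*√(1 − 0.855) ≈ 9.100*0.381 ≈ 3.463.
Half-width = 1.96*3.463 ≈ 6.788
Lower limit = 15 − 6.788 ≈ 8.212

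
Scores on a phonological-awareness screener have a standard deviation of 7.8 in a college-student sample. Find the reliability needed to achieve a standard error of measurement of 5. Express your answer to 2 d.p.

0.59

Required reliability = 1 − (SEM/SD)² = 1 − 0.41091 ≈ 0.58909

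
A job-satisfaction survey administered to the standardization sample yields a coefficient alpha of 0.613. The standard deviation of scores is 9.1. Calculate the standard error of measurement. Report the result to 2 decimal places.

5.66

SEM = 9.100 * √(1 − 0.613) = 9.100 * √0.387 ≈ 9.100 * 0.622 ≈ 5.661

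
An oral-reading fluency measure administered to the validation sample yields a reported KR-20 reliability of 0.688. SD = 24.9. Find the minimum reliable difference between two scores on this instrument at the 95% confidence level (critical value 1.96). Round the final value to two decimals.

SEM = 24.90000·√(1 − 0.68800) ≈ 13.90838
Standard error of the difference = 13.90838·√2 ≈ 19.66942
Smallest detectable difference = 1.96·19.66942 ≈ 38.55207

38.55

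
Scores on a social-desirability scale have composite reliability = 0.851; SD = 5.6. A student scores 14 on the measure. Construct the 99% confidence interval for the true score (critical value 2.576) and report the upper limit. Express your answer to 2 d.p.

19.57

SEM = 5.6000 * √(1 − 0.8510) = 5.6000 * √0.1490 ≈ 5.6000 * 0.3860 ≈ 2.1616
2.576 * SEM ≈ 5.5684
Upper limit = 14 + 5.5684 ≈ 19.5684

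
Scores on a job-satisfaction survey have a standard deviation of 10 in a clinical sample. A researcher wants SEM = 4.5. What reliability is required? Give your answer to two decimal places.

0.80

r = 1 − (4.500/10)² ≈ 1 − 0.203 ≈ 0.797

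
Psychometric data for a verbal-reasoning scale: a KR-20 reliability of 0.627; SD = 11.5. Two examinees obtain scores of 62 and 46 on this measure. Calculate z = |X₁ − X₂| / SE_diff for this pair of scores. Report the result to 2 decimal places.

SEM = 11.500 × √(1 − 0.627) = 11.500 × √0.373 ≃ 11.500 × 0.611 ≃ 7.023
Standard error of the difference = 7.023·√2 ≃ 9.933
z = |62 − 46| / 9.933 = 16 / 9.933 ≃ 1.611

1.61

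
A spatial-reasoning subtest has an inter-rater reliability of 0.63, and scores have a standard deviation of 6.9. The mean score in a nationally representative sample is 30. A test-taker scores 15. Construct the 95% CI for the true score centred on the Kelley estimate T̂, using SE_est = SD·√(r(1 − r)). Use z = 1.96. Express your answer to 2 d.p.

Estimated true score = 0.630×15 + (1 − 0.630)×30 ≈ 20.550
SE_est = 6.900×√(0.630×0.370) ≈ 3.331
CI = 20.550 ± 1.96 × 3.331 → [14.021, 27.079]

[14.02, 27.08]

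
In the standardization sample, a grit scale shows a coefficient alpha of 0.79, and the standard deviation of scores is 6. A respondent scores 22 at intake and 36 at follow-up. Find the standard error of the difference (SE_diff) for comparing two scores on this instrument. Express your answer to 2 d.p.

The standard error of measurement is 6.000*√(1 − 0.790) ≃ 6.000*0.458 ≃ 2.750.
Standard error of the difference = 2.750·√2 ≃ 3.888

3.89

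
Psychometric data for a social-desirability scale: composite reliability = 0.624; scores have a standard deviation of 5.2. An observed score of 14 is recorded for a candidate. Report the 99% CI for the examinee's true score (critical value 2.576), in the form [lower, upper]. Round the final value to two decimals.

SEM = 5.2000 · √(1 − 0.6240) = 5.2000 · √0.3760 ≃ 5.2000 · 0.6132 ≃ 3.1886
Margin = 2.576 · 3.1886 ≃ 8.2138
Interval: (5.7862, 22.2138)

[5.79, 22.21]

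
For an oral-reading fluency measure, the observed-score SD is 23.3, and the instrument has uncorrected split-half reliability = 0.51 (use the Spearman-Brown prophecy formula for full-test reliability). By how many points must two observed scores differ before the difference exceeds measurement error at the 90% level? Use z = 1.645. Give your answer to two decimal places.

30.88

Spearman-Brown: r = 2(0.51) / (1 + 0.51) = 1.0200 / 1.5100 ≈ 0.6755
SEM = 23.3000 · √(1 − 0.6755) = 23.3000 · √0.3245 ≈ 23.3000 · 0.5697 ≈ 13.2729
Standard error of the difference = 13.2729·√2 ≈ 18.7707
Minimum reliable difference = 1.645 · SE_diff ≈ 1.645 · 18.7707 ≈ 30.8778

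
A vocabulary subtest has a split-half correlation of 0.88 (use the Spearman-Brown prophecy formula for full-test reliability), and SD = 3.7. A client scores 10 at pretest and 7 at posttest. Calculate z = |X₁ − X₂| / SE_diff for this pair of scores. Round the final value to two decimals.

Full-length reliability (Spearman-Brown) = 2(0.88)/(1+0.88) ≈ 0.936
SEM = 3.700 · √(1 − 0.936) = 3.700 · √0.064 ≈ 3.700 · 0.253 ≈ 0.935
SE_diff = SEM · √2 ≈ 0.935 · 1.414 ≈ 1.322
z = 3 / 1.322 ≈ 2.269

2.27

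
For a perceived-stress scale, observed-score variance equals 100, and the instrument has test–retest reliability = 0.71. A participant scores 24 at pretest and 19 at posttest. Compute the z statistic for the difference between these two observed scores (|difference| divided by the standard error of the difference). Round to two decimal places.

0.66

σ = 100^(1/2) = 10.000
SEM = 10.000·√(1 − 0.710) ≃ 5.385
SE_diff = SEM · √2 ≃ 5.385 · 1.414 ≃ 7.616
z = 5 / 7.616 ≃ 0.657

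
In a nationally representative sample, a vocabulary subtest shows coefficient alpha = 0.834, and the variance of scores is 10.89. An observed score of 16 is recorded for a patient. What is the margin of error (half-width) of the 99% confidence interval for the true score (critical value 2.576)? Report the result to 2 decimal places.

σ = 10.89^(1/2) = 3.3000
SEM = 3.3000 * √(1 − 0.8340) = 3.3000 * √0.1660 ≈ 3.3000 * 0.4074 ≈ 1.3445
Margin = 2.576 * 1.3445 ≈ 3.4635

3.46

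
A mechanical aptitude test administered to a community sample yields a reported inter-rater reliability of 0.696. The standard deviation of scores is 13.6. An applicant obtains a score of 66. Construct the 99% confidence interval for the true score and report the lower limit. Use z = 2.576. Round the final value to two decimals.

46.68

SEM = 13.600 · √(1 − 0.696) = 13.600 · √0.304 ≈ 13.600 · 0.551 ≈ 7.499
2.576 · SEM ≈ 19.316
Lower limit = 66 − 19.316 ≈ 46.684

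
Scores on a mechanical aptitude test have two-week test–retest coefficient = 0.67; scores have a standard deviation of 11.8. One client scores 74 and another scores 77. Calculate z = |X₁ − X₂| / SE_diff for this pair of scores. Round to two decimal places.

0.31

SEM = 11.8000×√(1 − 0.6700) ≈ 6.7786
SE_diff = SEM × √2 ≈ 6.7786 × 1.4142 ≈ 9.5864
z = 3 / 9.5864 ≈ 0.3129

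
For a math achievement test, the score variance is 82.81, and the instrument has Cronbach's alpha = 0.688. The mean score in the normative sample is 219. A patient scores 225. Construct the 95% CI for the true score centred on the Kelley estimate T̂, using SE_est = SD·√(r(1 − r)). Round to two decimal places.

[214.86, 231.39]

σ = 82.81^(1/2) = 9.100
T̂ = r·X + (1 − r)·M = 0.688*225 + 0.312*219 = 154.800 + 68.328 ≈ 223.128
SE_est = SD * √(r(1 − r)) = 9.100 * √0.215 ≈ 9.100 * 0.463 ≈ 4.216
CI = 223.128 ± 1.96 * 4.216 → [214.864, 231.392]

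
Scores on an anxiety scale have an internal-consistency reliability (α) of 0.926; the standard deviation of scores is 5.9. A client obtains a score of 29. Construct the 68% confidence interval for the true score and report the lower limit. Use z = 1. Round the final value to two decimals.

27.40

SEM = 5.9000×√(1 − 0.9260) ≈ 1.6050
Margin = 1 × 1.6050 ≈ 1.6050
Lower bound: 29 − 1.6050 = 27.3950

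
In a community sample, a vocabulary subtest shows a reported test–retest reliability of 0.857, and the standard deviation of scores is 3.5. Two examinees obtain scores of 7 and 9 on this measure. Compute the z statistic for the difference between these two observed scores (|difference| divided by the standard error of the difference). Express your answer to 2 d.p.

1.07

The standard error of measurement is 3.50000×√(1 − 0.85700) ≈ 3.50000×0.37815 ≈ 1.32354.
SE_diff = SEM × √2 ≈ 1.32354 × 1.41421 ≈ 1.87176
z = |7 − 9| / 1.87176 = 2 / 1.87176 ≈ 1.06851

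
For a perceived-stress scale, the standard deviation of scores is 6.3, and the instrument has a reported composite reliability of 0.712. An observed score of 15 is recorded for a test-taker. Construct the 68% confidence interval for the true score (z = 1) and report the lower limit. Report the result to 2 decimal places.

SEM = 6.300 × √(1 − 0.712) = 6.300 × √0.288 ≃ 6.300 × 0.537 ≃ 3.381
Half-width = 1×3.381 ≃ 3.381
Lower limit = 15 − 3.381 ≃ 11.619

11.62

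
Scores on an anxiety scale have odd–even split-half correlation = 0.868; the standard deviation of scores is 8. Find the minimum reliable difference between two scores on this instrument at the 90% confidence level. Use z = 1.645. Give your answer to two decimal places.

4.95

Spearman-Brown: r = 2(0.868) / (1 + 0.868) = 1.736 / 1.868 ≈ 0.929
SEM = 8.000 * √(1 − 0.929) = 8.000 * √0.071 ≈ 8.000 * 0.266 ≈ 2.127
SE_diff = SEM * √2 ≈ 2.127 * 1.414 ≈ 3.007
Minimum reliable difference = 1.645 * SE_diff ≈ 1.645 * 3.007 ≈ 4.947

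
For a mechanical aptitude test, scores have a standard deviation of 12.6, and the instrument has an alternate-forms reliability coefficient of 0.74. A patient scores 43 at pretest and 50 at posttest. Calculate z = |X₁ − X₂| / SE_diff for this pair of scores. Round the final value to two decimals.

SEM = 12.6000 * √(1 − 0.7400) = 12.6000 * √0.2600 ≈ 12.6000 * 0.5099 ≈ 6.4248
SE_diff = SEM * √2 ≈ 6.4248 * 1.4142 ≈ 9.0860
z = 7 / 9.0860 ≈ 0.7704

0.77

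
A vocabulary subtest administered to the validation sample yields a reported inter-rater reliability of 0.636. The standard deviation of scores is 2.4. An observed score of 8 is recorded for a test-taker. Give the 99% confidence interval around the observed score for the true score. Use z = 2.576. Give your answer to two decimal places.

[4.27, 11.73]

The standard error of measurement is 2.400*√(1 − 0.636) ≈ 2.400*0.603 ≈ 1.448.
2.576 * SEM ≈ 3.730
Interval: (4.270, 11.730)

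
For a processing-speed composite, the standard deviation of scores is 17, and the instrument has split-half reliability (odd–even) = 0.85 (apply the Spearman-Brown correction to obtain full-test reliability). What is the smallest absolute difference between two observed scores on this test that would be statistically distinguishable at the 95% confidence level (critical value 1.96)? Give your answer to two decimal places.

r_full = 2·0.85 / (1 + 0.85) ≃ 0.919
SEM = 17.000 * √(1 − 0.919) = 17.000 * √0.081 ≃ 17.000 * 0.285 ≃ 4.841
SE_diff = SEM * √2 ≃ 4.841 * 1.414 ≃ 6.846
Minimum reliable difference = 1.96 * SE_diff ≃ 1.96 * 6.846 ≃ 13.418

13.42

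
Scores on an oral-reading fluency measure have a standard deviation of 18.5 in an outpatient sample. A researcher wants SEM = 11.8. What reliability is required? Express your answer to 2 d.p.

0.59

r = 1 − (11.80000/18.5)² ≈ 1 − 0.40684 ≈ 0.59316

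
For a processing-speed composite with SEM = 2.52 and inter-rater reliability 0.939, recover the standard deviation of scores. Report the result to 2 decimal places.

10.20

SD = SEM / √(1 − r) = 2.52 / √0.061 ≃ 2.52 / 0.247 ≃ 10.203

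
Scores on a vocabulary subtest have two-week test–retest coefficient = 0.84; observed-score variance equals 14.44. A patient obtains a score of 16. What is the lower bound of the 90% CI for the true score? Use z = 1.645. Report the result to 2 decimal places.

SD = √14.44 = 3.8000
SEM = 3.8000·√(1 − 0.8400) ≃ 1.5200
Half-width = 1.645·1.5200 ≃ 2.5004
Lower bound: 16 − 2.5004 = 13.4996

13.50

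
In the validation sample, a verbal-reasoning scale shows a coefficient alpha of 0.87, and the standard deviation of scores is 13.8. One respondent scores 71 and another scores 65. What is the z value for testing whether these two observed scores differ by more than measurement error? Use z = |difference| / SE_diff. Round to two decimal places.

0.85

SEM = 13.8000 * √(1 − 0.8700) = 13.8000 * √0.1300 ≃ 13.8000 * 0.3606 ≃ 4.9757
SE_diff = SEM * √2 ≃ 4.9757 * 1.4142 ≃ 7.0366
z = 6 / 7.0366 ≃ 0.8527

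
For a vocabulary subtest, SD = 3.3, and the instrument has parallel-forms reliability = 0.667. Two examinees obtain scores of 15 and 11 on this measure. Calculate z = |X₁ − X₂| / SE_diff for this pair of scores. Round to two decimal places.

SEM = 3.3000·√(1 − 0.6670) ≈ 1.9043
SE_diff = SEM · √2 ≈ 1.9043 · 1.4142 ≈ 2.6931
z = 4 / 2.6931 ≈ 1.4853

1.49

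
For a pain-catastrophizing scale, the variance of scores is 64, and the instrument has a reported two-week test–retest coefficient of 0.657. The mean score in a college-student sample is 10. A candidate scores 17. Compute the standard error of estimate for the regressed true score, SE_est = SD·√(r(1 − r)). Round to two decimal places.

3.80

SD = √64 = 8.00000
SE_est = SD × √(r(1 − r)) = 8.00000 × √0.22535 ≃ 8.00000 × 0.47471 ≃ 3.79769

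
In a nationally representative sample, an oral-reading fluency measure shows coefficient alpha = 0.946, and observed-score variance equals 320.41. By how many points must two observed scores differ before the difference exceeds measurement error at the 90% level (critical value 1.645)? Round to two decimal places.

SD = √320.41 = 17.900
SEM = 17.900 * √(1 − 0.946) = 17.900 * √0.054 ≈ 17.900 * 0.232 ≈ 4.160
Standard error of the difference = 4.160·√2 ≈ 5.883
Minimum reliable difference = 1.645 * SE_diff ≈ 1.645 * 5.883 ≈ 9.677

9.68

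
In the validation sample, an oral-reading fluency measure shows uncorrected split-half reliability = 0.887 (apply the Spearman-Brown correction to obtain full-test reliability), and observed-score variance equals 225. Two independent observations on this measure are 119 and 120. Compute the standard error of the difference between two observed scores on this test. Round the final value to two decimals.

5.19

SD = √225 = 15.0000
Spearman-Brown: r = 2(0.887) / (1 + 0.887) = 1.7740 / 1.8870 ≈ 0.9401
SEM = 15.0000 * √(1 − 0.9401) = 15.0000 * √0.0599 ≈ 15.0000 * 0.2447 ≈ 3.6707
SE_diff = SEM * √2 ≈ 3.6707 * 1.4142 ≈ 5.1911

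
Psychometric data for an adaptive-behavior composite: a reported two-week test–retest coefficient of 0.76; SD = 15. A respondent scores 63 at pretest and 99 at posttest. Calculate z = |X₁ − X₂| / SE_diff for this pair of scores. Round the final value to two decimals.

SEM = 15.0000 * √(1 − 0.7600) = 15.0000 * √0.2400 ≈ 15.0000 * 0.4899 ≈ 7.3485
SE_diff = √2 * SEM ≈ 10.3923
z = |63 − 99| / 10.3923 = 36 / 10.3923 ≈ 3.4641

3.46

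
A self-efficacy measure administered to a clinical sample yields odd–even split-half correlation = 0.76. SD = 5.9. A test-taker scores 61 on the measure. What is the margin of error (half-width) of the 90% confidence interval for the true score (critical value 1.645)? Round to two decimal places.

3.58

Full-length reliability (Spearman-Brown) = 2(0.76)/(1+0.76) ≈ 0.8636
SEM = 5.9000·√(1 − 0.8636) ≈ 2.1787
1.645 · SEM ≈ 3.5840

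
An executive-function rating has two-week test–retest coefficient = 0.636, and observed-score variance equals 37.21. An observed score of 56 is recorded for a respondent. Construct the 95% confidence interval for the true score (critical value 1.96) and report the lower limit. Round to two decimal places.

σ = 37.21^(1/2) = 6.100
SEM = 6.100 · √(1 − 0.636) = 6.100 · √0.364 ≈ 6.100 · 0.603 ≈ 3.680
Half-width = 1.96·3.680 ≈ 7.213
Lower limit = 56 − 7.213 ≈ 48.787

48.79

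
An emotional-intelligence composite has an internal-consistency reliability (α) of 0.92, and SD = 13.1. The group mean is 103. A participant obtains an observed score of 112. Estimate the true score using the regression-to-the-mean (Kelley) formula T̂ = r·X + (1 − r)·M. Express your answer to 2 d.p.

111.28

T̂ = 0.920(112) + 0.080(103) ≃ 111.280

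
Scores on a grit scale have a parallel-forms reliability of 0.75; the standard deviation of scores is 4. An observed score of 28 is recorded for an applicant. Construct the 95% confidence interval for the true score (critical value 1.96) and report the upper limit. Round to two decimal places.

The standard error of measurement is 4.0000*√(1 − 0.7500) ≈ 4.0000*0.5000 ≈ 2.0000.
Margin = 1.96 * 2.0000 ≈ 3.9200
Upper bound: 28 + 3.9200 = 31.9200

31.92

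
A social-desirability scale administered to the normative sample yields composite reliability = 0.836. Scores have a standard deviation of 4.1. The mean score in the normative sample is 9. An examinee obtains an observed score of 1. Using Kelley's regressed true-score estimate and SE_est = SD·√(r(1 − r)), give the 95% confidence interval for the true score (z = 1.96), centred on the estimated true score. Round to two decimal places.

T̂ = 0.83600(1) + 0.16400(9) ≈ 2.31200
SE_est = 4.10000×√(0.83600×0.16400) ≈ 1.51813
CI = 2.31200 ± 1.96 × 1.51813 → [-0.66353, 5.28753]

[-0.66, 5.29]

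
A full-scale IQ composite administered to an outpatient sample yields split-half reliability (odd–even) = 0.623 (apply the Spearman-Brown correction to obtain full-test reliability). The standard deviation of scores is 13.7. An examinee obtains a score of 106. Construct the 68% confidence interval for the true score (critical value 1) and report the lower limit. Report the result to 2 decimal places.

Full-length reliability (Spearman-Brown) = 2(0.623)/(1+0.623) ≈ 0.76771
SEM = 13.70000×√(1 − 0.76771) ≈ 6.60286
Half-width = 1×6.60286 ≈ 6.60286
Lower bound: 106 − 6.60286 = 99.39714

99.40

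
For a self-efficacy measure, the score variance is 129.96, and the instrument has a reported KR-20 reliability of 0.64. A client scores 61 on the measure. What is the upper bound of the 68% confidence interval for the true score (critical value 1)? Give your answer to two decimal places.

67.84

σ = 129.96^(1/2) = 11.4000
The standard error of measurement is 11.4000*√(1 − 0.6400) ≃ 11.4000*0.6000 ≃ 6.8400.
1 * SEM ≃ 6.8400
Upper bound: 61 + 6.8400 = 67.8400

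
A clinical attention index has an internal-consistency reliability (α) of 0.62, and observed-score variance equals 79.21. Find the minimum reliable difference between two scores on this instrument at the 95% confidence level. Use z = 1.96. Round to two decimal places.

15.21

SD = √79.21 = 8.9000
SEM = 8.9000 × √(1 − 0.6200) = 8.9000 × √0.3800 ≈ 8.9000 × 0.6164 ≈ 5.4863
SE_diff = SEM × √2 ≈ 5.4863 × 1.4142 ≈ 7.7588
Smallest detectable difference = 1.96×7.7588 ≈ 15.2073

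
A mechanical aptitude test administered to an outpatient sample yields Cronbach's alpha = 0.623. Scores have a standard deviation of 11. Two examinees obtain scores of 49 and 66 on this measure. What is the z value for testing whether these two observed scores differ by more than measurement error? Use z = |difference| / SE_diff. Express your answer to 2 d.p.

SEM = 11.0000 * √(1 − 0.6230) = 11.0000 * √0.3770 ≈ 11.0000 * 0.6140 ≈ 6.7540
SE_diff = √2 * SEM ≈ 9.5516
z = |49 − 66| / 9.5516 = 17 / 9.5516 ≈ 1.7798

1.78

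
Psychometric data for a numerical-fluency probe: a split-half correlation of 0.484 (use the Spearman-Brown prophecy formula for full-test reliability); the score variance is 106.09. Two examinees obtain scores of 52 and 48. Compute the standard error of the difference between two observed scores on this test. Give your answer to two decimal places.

σ = 106.09^(1/2) = 10.300
r_full = 2·0.484 / (1 + 0.484) ≈ 0.652
SEM = 10.300×√(1 − 0.652) ≈ 6.074
SE_diff = √2 × SEM ≈ 8.589

8.59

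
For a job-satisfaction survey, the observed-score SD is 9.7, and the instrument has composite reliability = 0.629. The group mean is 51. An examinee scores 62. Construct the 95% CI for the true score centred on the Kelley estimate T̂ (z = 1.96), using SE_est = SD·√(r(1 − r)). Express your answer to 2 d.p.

[48.73, 67.10]

T̂ = 0.62900(62) + 0.37100(51) ≈ 57.91900
SE_est = 9.70000*√(0.62900*0.37100) ≈ 4.68580
95% CI: 57.91900 ± 9.18417 ≈ (48.73483, 67.10317)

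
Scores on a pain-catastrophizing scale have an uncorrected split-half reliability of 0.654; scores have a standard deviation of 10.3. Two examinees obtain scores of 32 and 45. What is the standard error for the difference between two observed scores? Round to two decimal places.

6.66

Spearman-Brown: r = 2(0.654) / (1 + 0.654) = 1.3080 / 1.6540 ≈ 0.7908
SEM = 10.3000 × √(1 − 0.7908) = 10.3000 × √0.2092 ≈ 10.3000 × 0.4574 ≈ 4.7109
SE_diff = SEM × √2 ≈ 4.7109 × 1.4142 ≈ 6.6623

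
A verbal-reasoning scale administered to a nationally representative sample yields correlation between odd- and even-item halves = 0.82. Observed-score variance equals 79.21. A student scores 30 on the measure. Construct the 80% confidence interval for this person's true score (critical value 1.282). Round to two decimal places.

[26.41, 33.59]

SD = √79.21 = 8.9000
r_full = 2·0.82 / (1 + 0.82) ≈ 0.9011
SEM = 8.9000*√(1 − 0.9011) ≈ 2.7989
1.282 * SEM ≈ 3.5882
Interval: (26.4118, 33.5882)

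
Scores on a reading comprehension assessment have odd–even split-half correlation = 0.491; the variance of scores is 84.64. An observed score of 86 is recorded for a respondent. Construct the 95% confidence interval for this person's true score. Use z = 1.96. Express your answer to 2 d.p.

[75.46, 96.54]

SD = √84.64 = 9.200
Full-length reliability (Spearman-Brown) = 2(0.491)/(1+0.491) ≈ 0.659
SEM = 9.200 * √(1 − 0.659) = 9.200 * √0.341 ≈ 9.200 * 0.584 ≈ 5.375
Half-width = 1.96*5.375 ≈ 10.536
Interval: (75.464, 96.536)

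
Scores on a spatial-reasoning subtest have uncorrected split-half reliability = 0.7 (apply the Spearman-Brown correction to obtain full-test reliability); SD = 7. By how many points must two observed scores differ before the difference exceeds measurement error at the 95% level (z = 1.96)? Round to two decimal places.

8.15

r_full = 2·0.7 / (1 + 0.7) ≈ 0.824
SEM = 7.000 * √(1 − 0.824) = 7.000 * √0.176 ≈ 7.000 * 0.420 ≈ 2.941
SE_diff = √2 * SEM ≈ 4.159
Minimum reliable difference = 1.96 * SE_diff ≈ 1.96 * 4.159 ≈ 8.151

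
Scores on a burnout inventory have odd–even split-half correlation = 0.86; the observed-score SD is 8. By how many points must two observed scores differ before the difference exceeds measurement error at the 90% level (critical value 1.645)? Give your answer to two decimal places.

r_full = 2·0.86 / (1 + 0.86) ≈ 0.925
SEM = 8.000 · √(1 − 0.925) = 8.000 · √0.075 ≈ 8.000 · 0.274 ≈ 2.195
SE_diff = SEM · √2 ≈ 2.195 · 1.414 ≈ 3.104
Minimum reliable difference = 1.645 · SE_diff ≈ 1.645 · 3.104 ≈ 5.106

5.11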